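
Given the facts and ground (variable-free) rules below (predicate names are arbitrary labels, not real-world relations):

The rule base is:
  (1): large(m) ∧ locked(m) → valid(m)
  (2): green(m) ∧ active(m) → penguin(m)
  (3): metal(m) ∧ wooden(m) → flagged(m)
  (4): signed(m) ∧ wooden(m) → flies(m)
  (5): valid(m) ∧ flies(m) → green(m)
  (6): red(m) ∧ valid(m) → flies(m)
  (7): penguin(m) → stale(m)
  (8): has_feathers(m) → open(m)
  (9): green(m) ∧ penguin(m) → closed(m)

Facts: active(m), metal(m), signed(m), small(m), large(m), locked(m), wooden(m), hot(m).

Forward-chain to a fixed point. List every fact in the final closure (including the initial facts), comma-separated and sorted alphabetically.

Round 1 fires (1), (3), (4), giving valid(m), flagged(m), flies(m).
Round 2 fires (5), giving green(m).
Round 3 fires (2), giving penguin(m).
Round 4 fires (7), (9), giving stale(m), closed(m).

active(m), closed(m), flagged(m), flies(m), green(m), hot(m), large(m), locked(m), metal(m), penguin(m), signed(m), small(m), stale(m), valid(m), wooden(m)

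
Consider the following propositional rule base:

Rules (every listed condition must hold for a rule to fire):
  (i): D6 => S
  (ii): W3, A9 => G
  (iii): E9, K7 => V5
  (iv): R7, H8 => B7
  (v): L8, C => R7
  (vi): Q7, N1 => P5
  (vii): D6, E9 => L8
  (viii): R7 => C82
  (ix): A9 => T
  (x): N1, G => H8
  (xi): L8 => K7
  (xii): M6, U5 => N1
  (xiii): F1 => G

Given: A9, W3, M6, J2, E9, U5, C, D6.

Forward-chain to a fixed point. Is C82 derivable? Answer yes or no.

Round 1 fires (i), (ii), (vii), (ix), (xii), giving S, G, L8, T, N1.
Round 2 fires (v), (x), (xi), giving R7, H8, K7.
Round 3 fires (iii), (iv), (viii), giving V5, B7, C82.
C82 appears in round 3, so it is derivable.

yes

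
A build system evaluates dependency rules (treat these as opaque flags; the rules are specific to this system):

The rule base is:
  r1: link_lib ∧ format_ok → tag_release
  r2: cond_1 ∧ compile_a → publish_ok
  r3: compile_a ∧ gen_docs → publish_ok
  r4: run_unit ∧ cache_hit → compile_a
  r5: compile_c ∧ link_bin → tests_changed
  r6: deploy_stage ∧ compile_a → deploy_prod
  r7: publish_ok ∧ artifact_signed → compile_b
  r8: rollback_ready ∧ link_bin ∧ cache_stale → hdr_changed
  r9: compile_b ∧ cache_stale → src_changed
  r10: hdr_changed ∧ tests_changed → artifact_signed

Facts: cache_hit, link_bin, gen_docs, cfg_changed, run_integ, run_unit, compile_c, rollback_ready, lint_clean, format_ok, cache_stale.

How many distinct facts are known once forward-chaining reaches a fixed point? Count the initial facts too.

Round 1 — r4, r5, r8, derive compile_a, tests_changed, hdr_changed.
Round 2 — r3, r10, derive publish_ok, artifact_signed.
Round 3 — r7, derive compile_b.
Round 4 — r9, derive src_changed.
Closure: {artifact_signed, cache_hit, cache_stale, cfg_changed, compile_a, compile_b, compile_c, format_ok, gen_docs, hdr_changed, link_bin, lint_clean, publish_ok, rollback_ready, run_integ, run_unit, src_changed, tests_changed} — 18 facts.

18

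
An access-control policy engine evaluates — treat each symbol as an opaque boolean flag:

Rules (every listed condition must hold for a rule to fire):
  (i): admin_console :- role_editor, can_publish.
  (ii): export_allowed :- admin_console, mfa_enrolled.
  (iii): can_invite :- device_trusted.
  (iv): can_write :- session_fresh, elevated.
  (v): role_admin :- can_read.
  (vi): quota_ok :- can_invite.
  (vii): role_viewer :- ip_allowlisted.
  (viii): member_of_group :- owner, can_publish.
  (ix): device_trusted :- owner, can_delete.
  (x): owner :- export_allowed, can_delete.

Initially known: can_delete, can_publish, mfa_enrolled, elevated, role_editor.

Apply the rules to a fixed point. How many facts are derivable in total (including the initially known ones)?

Round 1: (i) [admin_console :- role_editor, can_publish.]. Adds admin_console.
Round 2: (ii) [export_allowed :- admin_console, mfa_enrolled.]. Adds export_allowed.
Round 3: (x) [owner :- export_allowed, can_delete.]. Adds owner.
Round 4: (viii) [member_of_group :- owner, can_publish.]; (ix) [device_trusted :- owner, can_delete.]. Adds member_of_group, device_trusted.
Round 5: (iii) [can_invite :- device_trusted.]. Adds can_invite.
Round 6: (vi) [quota_ok :- can_invite.]. Adds quota_ok.
Closure: {admin_console, can_delete, can_invite, can_publish, device_trusted, elevated, export_allowed, member_of_group, mfa_enrolled, owner, quota_ok, role_editor} — 12 facts.

12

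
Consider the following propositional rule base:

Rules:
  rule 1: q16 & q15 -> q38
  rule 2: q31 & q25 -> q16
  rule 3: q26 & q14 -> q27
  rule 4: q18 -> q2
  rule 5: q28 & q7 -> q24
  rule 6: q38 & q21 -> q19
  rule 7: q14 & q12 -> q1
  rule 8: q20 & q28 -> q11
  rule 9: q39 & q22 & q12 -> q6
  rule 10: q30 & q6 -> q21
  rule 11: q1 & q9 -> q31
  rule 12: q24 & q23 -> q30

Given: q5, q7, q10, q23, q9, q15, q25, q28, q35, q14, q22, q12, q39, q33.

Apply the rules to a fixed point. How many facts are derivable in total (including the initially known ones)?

[1] rule 5 [q28 & q7 -> q24]; rule 7 [q14 & q12 -> q1]; rule 9 [q39 & q22 & q12 -> q6]. ⇒ new: q24, q1, q6.
[2] rule 11 [q1 & q9 -> q31]; rule 12 [q24 & q23 -> q30]. ⇒ new: q31, q30.
[3] rule 2 [q31 & q25 -> q16]; rule 10 [q30 & q6 -> q21]. ⇒ new: q16, q21.
[4] rule 1 [q16 & q15 -> q38]. ⇒ new: q38.
[5] rule 6 [q38 & q21 -> q19]. ⇒ new: q19.
Closure: {q1, q10, q12, q14, q15, q16, q19, q21, q22, q23, q24, q25, q28, q30, q31, q33, q35, q38, q39, q5, q6, q7, q9} — 23 facts.

23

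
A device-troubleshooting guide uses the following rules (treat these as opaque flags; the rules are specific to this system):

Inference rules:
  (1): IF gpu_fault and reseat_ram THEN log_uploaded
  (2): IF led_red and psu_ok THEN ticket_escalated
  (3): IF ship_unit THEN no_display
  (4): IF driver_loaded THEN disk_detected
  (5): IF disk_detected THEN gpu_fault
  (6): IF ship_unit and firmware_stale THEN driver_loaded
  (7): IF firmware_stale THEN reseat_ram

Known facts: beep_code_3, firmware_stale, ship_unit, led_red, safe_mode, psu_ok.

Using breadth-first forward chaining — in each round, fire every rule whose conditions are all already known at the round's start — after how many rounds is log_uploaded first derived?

Round 1: (2) [IF led_red and psu_ok THEN ticket_escalated]; (3) [IF ship_unit THEN no_display]; (6) [IF ship_unit and firmware_stale THEN driver_loaded]; (7) [IF firmware_stale THEN reseat_ram]. Adds ticket_escalated, no_display, driver_loaded, reseat_ram.
Round 2: (4) [IF driver_loaded THEN disk_detected]. Adds disk_detected.
Round 3: (5) [IF disk_detected THEN gpu_fault]. Adds gpu_fault.
Round 4: (1) [IF gpu_fault and reseat_ram THEN log_uploaded]. Adds log_uploaded.
log_uploaded first appears in round 4.

4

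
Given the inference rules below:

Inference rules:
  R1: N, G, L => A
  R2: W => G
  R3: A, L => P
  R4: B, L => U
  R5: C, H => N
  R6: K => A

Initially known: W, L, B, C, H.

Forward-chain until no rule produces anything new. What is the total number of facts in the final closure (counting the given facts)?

Round 1 fires R2, R4, R5, giving G, U, N.
Round 2 fires R1, giving A.
Round 3 fires R3, giving P.
Closure: {A, B, C, G, H, L, N, P, U, W} — 10 facts.

10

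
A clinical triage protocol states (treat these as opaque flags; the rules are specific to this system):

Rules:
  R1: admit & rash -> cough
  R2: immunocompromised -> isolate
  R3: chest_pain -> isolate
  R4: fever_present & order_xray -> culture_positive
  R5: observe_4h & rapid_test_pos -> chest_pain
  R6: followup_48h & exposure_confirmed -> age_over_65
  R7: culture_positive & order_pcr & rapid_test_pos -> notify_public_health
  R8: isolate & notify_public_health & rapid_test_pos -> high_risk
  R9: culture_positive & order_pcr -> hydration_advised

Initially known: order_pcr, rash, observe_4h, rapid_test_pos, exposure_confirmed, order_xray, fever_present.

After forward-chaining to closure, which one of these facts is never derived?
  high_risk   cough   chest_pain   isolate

cough

Round 1 — R4, R5, derive culture_positive, chest_pain.
Round 2 — R3, R7, R9, derive isolate, notify_public_health, hydration_advised.
Round 3 — R8, derive high_risk.
Derived: high_risk (round 3), chest_pain (round 1), isolate (round 2). cough never appears in any round.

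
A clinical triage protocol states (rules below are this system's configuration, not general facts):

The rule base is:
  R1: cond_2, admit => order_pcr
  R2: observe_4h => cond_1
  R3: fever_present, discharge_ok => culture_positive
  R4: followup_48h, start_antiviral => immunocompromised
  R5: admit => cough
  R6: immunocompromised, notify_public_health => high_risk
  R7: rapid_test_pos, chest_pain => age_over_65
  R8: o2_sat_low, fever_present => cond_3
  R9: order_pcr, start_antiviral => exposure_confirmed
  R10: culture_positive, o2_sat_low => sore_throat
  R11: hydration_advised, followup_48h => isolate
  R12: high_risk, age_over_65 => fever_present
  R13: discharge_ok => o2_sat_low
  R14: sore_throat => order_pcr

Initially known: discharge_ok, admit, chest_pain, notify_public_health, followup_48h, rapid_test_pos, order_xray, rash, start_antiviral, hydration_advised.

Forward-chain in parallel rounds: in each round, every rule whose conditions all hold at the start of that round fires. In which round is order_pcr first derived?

6

Round 1 fires R4, R5, R7, R11, R13, giving immunocompromised, cough, age_over_65, isolate, o2_sat_low.
Round 2 fires R6, giving high_risk.
Round 3 fires R12, giving fever_present.
Round 4 fires R3, R8, giving culture_positive, cond_3.
Round 5 fires R10, giving sore_throat.
Round 6 fires R14, giving order_pcr.
order_pcr first appears in round 6.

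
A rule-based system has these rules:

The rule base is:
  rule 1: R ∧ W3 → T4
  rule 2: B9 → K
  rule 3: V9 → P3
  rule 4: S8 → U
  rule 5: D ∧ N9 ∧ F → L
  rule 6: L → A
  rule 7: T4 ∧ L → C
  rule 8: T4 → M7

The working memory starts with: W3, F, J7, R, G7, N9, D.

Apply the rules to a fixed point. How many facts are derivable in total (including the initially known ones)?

Round 1: rule 1 [R ∧ W3 → T4]; rule 5 [D ∧ N9 ∧ F → L]. New: T4, L.
Round 2: rule 6 [L → A]; rule 7 [T4 ∧ L → C]; rule 8 [T4 → M7]. New: A, C, M7.
Closure: {A, C, D, F, G7, J7, L, M7, N9, R, T4, W3} — 12 facts.

12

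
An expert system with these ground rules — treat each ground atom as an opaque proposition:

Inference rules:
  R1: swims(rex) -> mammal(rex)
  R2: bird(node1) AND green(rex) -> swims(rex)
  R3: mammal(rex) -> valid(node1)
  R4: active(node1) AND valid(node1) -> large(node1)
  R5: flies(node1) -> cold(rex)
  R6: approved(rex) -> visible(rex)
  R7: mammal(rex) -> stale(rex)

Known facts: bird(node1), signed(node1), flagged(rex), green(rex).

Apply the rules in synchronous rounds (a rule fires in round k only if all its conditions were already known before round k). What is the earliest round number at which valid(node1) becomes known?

3

Round 1 fires R2, giving swims(rex).
Round 2 fires R1, giving mammal(rex).
Round 3 fires R3, R7, giving valid(node1), stale(rex).
valid(node1) first appears in round 3.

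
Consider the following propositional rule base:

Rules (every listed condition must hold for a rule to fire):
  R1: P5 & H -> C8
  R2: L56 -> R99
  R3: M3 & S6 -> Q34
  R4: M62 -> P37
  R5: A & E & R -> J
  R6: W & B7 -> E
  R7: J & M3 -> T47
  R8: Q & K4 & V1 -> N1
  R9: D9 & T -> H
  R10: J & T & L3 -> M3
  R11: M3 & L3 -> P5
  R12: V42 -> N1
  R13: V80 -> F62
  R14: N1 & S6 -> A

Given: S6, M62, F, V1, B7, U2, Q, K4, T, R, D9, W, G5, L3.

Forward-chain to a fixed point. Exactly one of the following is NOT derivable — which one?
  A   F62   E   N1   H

[1] R4 [M62 -> P37]; R6 [W & B7 -> E]; R8 [Q & K4 & V1 -> N1]; R9 [D9 & T -> H]. ⇒ new: P37, E, N1, H.
[2] R14 [N1 & S6 -> A]. ⇒ new: A.
[3] R5 [A & E & R -> J]. ⇒ new: J.
[4] R10 [J & T & L3 -> M3]. ⇒ new: M3.
[5] R3 [M3 & S6 -> Q34]; R7 [J & M3 -> T47]; R11 [M3 & L3 -> P5]. ⇒ new: Q34, T47, P5.
[6] R1 [P5 & H -> C8]. ⇒ new: C8.
Derived: E (round 1), N1 (round 1), H (round 1), A (round 2). F62 never appears in any round.

F62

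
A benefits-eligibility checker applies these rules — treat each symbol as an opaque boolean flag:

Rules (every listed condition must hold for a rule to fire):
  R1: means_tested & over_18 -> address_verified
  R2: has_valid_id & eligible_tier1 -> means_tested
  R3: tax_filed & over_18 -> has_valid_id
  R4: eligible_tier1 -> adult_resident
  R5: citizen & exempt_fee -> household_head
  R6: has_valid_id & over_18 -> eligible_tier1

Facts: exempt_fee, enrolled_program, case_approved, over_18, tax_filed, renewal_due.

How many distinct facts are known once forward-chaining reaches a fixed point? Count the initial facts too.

11

Round 1 — R3, derive has_valid_id.
Round 2 — R6, derive eligible_tier1.
Round 3 — R2, R4, derive means_tested, adult_resident.
Round 4 — R1, derive address_verified.
Closure: {address_verified, adult_resident, case_approved, eligible_tier1, enrolled_program, exempt_fee, has_valid_id, means_tested, over_18, renewal_due, tax_filed} — 11 facts.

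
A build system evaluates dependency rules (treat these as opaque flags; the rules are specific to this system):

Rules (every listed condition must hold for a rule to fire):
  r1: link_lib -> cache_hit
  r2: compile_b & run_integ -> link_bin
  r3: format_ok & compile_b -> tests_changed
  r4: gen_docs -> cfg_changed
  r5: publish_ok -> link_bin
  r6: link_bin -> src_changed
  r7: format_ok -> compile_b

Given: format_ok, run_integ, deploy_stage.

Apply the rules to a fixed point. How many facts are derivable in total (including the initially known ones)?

7

[1] r7 [format_ok -> compile_b]. ⇒ new: compile_b.
[2] r2 [compile_b & run_integ -> link_bin]; r3 [format_ok & compile_b -> tests_changed]. ⇒ new: link_bin, tests_changed.
[3] r6 [link_bin -> src_changed]. ⇒ new: src_changed.
Closure: {compile_b, deploy_stage, format_ok, link_bin, run_integ, src_changed, tests_changed} — 7 facts.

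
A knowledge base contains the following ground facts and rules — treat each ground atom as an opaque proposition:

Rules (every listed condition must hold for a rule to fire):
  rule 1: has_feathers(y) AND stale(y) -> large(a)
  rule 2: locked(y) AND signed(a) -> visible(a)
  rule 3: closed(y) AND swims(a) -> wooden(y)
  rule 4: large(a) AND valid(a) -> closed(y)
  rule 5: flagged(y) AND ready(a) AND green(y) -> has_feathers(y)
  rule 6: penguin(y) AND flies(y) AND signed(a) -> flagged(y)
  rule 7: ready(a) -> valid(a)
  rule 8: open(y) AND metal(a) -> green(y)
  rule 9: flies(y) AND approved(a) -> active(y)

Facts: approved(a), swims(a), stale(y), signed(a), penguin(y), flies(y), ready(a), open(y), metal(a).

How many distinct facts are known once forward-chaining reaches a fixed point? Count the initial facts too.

Round 1 fires rule 6, rule 7, rule 8, rule 9, giving flagged(y), valid(a), green(y), active(y).
Round 2 fires rule 5, giving has_feathers(y).
Round 3 fires rule 1, giving large(a).
Round 4 fires rule 4, giving closed(y).
Round 5 fires rule 3, giving wooden(y).
Closure: {active(y), approved(a), closed(y), flagged(y), flies(y), green(y), has_feathers(y), large(a), metal(a), open(y), penguin(y), ready(a), signed(a), stale(y), swims(a), valid(a), wooden(y)} — 17 facts.

17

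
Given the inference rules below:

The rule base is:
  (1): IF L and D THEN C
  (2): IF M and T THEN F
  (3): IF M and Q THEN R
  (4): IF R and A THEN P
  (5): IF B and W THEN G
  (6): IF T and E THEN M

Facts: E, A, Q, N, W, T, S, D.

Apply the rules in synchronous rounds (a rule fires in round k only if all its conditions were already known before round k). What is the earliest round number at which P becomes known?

Round 1 fires (6), giving M.
Round 2 fires (2), (3), giving F, R.
Round 3 fires (4), giving P.
P first appears in round 3.

3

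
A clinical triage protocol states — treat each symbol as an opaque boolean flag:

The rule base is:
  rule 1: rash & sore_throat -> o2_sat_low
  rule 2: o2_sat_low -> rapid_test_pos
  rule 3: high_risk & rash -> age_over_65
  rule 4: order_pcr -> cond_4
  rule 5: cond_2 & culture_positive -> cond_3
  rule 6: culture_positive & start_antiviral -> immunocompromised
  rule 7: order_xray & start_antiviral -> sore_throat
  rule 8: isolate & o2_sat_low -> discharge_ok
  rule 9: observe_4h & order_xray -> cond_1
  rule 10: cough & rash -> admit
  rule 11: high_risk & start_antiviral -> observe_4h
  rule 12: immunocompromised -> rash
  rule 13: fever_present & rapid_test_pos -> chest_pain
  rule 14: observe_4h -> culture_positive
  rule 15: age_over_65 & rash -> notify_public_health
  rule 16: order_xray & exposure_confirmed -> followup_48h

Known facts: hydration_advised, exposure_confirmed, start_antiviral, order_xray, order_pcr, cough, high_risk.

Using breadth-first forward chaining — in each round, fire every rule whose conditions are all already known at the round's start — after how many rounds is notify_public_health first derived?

6

Round 1 — rule 4, rule 7, rule 11, rule 16, derive cond_4, sore_throat, observe_4h, followup_48h.
Round 2 — rule 9, rule 14, derive cond_1, culture_positive.
Round 3 — rule 6, derive immunocompromised.
Round 4 — rule 12, derive rash.
Round 5 — rule 1, rule 3, rule 10, derive o2_sat_low, age_over_65, admit.
Round 6 — rule 2, rule 15, derive rapid_test_pos, notify_public_health.
notify_public_health first appears in round 6.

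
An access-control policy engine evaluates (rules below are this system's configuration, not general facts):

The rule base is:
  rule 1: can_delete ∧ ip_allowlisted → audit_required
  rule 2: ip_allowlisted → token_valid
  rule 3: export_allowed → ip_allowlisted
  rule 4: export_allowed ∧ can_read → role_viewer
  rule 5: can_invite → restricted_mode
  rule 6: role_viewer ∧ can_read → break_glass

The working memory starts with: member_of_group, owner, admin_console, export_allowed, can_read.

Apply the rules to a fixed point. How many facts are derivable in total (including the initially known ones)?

9

Round 1 fires rule 3, rule 4, giving ip_allowlisted, role_viewer.
Round 2 fires rule 2, rule 6, giving token_valid, break_glass.
Closure: {admin_console, break_glass, can_read, export_allowed, ip_allowlisted, member_of_group, owner, role_viewer, token_valid} — 9 facts.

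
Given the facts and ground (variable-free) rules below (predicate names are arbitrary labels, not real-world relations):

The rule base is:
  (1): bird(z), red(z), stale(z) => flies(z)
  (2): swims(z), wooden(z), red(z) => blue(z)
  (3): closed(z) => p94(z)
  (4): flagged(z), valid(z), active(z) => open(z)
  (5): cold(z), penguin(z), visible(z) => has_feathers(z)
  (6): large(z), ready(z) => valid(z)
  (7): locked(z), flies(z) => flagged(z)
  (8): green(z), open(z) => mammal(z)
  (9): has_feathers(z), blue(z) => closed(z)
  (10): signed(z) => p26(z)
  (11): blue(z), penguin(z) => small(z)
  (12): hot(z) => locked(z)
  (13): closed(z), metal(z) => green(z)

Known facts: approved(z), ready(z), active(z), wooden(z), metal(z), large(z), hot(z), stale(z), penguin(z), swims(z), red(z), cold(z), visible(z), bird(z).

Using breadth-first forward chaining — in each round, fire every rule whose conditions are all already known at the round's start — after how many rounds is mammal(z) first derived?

4

Round 1 — (1), (2), (5), (6), (12), derive flies(z), blue(z), has_feathers(z), valid(z), locked(z).
Round 2 — (7), (9), (11), derive flagged(z), closed(z), small(z).
Round 3 — (3), (4), (13), derive p94(z), open(z), green(z).
Round 4 — (8), derive mammal(z).
mammal(z) first appears in round 4.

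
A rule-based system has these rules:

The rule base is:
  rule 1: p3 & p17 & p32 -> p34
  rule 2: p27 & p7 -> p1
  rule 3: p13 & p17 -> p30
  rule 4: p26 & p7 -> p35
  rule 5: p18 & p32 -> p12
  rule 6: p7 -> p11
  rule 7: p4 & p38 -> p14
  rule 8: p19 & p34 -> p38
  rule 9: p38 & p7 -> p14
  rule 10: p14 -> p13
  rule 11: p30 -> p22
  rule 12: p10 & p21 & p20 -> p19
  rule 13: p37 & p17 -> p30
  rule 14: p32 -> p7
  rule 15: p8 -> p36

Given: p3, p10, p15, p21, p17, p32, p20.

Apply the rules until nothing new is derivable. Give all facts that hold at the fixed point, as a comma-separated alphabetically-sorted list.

Round 1: rule 1 [p3 & p17 & p32 -> p34]; rule 12 [p10 & p21 & p20 -> p19]; rule 14 [p32 -> p7]. Adds p34, p19, p7.
Round 2: rule 6 [p7 -> p11]; rule 8 [p19 & p34 -> p38]. Adds p11, p38.
Round 3: rule 9 [p38 & p7 -> p14]. Adds p14.
Round 4: rule 10 [p14 -> p13]. Adds p13.
Round 5: rule 3 [p13 & p17 -> p30]. Adds p30.
Round 6: rule 11 [p30 -> p22]. Adds p22.

p10, p11, p13, p14, p15, p17, p19, p20, p21, p22, p3, p30, p32, p34, p38, p7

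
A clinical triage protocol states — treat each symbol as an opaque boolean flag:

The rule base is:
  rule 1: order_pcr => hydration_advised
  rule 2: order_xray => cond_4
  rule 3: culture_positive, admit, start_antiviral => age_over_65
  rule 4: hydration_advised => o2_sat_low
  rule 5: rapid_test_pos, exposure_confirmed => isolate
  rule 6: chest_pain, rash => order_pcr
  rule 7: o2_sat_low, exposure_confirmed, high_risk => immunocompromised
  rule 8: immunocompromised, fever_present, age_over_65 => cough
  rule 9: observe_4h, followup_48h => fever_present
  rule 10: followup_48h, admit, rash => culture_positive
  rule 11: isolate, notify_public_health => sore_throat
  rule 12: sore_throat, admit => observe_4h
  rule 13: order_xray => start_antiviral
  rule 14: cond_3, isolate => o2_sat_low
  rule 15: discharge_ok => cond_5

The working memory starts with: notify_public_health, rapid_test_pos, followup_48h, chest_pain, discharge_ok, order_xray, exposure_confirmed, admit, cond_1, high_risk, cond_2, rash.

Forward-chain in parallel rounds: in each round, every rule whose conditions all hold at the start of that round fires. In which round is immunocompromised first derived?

4

Round 1: rule 2 [order_xray => cond_4]; rule 5 [rapid_test_pos, exposure_confirmed => isolate]; rule 6 [chest_pain, rash => order_pcr]; rule 10 [followup_48h, admit, rash => culture_positive]; rule 13 [order_xray => start_antiviral]; rule 15 [discharge_ok => cond_5]. New: cond_4, isolate, order_pcr, culture_positive, start_antiviral, cond_5.
Round 2: rule 1 [order_pcr => hydration_advised]; rule 3 [culture_positive, admit, start_antiviral => age_over_65]; rule 11 [isolate, notify_public_health => sore_throat]. New: hydration_advised, age_over_65, sore_throat.
Round 3: rule 4 [hydration_advised => o2_sat_low]; rule 12 [sore_throat, admit => observe_4h]. New: o2_sat_low, observe_4h.
Round 4: rule 7 [o2_sat_low, exposure_confirmed, high_risk => immunocompromised]; rule 9 [observe_4h, followup_48h => fever_present]. New: immunocompromised, fever_present.
immunocompromised first appears in round 4.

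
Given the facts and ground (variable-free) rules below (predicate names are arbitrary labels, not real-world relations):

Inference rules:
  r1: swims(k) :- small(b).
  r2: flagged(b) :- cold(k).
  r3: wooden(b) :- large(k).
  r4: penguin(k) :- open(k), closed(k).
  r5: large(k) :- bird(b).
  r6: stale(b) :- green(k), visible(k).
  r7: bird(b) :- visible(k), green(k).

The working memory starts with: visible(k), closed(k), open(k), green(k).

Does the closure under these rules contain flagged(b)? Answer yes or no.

no

Round 1 fires r4, r6, r7, giving penguin(k), stale(b), bird(b).
Round 2 fires r5, giving large(k).
Round 3 fires r3, giving wooden(b).
Fixed point reached. flagged(b) is concluded only by r2; r2 needs cold(k) (never derived).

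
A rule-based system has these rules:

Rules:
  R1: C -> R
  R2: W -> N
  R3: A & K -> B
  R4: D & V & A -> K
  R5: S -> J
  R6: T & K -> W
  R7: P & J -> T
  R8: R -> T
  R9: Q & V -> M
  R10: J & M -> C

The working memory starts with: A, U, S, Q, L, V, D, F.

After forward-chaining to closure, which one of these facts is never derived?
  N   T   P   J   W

Round 1: R4 [D & V & A -> K]; R5 [S -> J]; R9 [Q & V -> M]. New: K, J, M.
Round 2: R3 [A & K -> B]; R10 [J & M -> C]. New: B, C.
Round 3: R1 [C -> R]. New: R.
Round 4: R8 [R -> T]. New: T.
Round 5: R6 [T & K -> W]. New: W.
Round 6: R2 [W -> N]. New: N.
Derived: T (round 4), W (round 5), N (round 6), J (round 1). P never appears in any round.

P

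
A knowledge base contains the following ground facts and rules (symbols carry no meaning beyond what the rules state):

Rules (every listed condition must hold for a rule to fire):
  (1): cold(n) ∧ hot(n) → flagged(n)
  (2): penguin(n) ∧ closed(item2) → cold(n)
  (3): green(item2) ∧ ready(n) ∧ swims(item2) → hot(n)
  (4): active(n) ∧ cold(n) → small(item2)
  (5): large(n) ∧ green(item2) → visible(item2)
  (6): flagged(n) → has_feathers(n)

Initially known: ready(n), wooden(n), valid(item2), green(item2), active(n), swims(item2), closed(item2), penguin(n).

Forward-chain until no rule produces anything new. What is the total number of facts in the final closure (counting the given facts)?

Round 1 — (2), (3), derive cold(n), hot(n).
Round 2 — (1), (4), derive flagged(n), small(item2).
Round 3 — (6), derive has_feathers(n).
Closure: {active(n), closed(item2), cold(n), flagged(n), green(item2), has_feathers(n), hot(n), penguin(n), ready(n), small(item2), swims(item2), valid(item2), wooden(n)} — 13 facts.

13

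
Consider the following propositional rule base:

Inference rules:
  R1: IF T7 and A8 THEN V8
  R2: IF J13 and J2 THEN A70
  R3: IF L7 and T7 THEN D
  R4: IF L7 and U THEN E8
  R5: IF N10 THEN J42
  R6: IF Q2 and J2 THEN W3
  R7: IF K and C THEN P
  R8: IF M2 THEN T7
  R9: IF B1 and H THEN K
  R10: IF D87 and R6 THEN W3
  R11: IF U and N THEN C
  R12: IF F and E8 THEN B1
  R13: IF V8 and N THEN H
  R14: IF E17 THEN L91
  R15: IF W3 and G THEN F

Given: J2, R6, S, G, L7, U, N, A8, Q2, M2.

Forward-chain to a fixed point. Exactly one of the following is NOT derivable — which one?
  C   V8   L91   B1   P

L91

Round 1 — R4, R6, R8, R11, derive E8, W3, T7, C.
Round 2 — R1, R3, R15, derive V8, D, F.
Round 3 — R12, R13, derive B1, H.
Round 4 — R9, derive K.
Round 5 — R7, derive P.
Derived: V8 (round 2), C (round 1), P (round 5), B1 (round 3). L91 never appears in any round.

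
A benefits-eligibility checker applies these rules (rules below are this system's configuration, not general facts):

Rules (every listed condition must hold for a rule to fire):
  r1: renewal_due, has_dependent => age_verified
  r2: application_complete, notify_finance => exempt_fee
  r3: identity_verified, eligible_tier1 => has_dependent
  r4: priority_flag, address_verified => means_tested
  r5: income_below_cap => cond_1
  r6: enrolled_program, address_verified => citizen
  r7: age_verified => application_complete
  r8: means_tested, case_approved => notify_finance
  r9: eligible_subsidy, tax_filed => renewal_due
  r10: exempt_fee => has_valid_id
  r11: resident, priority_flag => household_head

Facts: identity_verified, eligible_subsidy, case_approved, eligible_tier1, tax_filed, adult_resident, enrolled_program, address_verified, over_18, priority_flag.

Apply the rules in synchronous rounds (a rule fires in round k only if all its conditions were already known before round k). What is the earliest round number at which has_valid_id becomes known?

5

[1] r3 [identity_verified, eligible_tier1 => has_dependent]; r4 [priority_flag, address_verified => means_tested]; r6 [enrolled_program, address_verified => citizen]; r9 [eligible_subsidy, tax_filed => renewal_due]. ⇒ new: has_dependent, means_tested, citizen, renewal_due.
[2] r1 [renewal_due, has_dependent => age_verified]; r8 [means_tested, case_approved => notify_finance]. ⇒ new: age_verified, notify_finance.
[3] r7 [age_verified => application_complete]. ⇒ new: application_complete.
[4] r2 [application_complete, notify_finance => exempt_fee]. ⇒ new: exempt_fee.
[5] r10 [exempt_fee => has_valid_id]. ⇒ new: has_valid_id.
has_valid_id first appears in round 5.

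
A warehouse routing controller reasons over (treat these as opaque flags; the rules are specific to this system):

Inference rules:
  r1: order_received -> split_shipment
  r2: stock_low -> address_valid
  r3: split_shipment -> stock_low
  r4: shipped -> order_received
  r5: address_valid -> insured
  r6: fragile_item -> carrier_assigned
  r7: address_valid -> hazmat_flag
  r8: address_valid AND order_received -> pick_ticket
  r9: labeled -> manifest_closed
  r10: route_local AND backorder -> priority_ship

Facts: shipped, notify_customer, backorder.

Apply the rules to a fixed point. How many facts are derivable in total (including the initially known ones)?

Round 1 — r4, derive order_received.
Round 2 — r1, derive split_shipment.
Round 3 — r3, derive stock_low.
Round 4 — r2, derive address_valid.
Round 5 — r5, r7, r8, derive insured, hazmat_flag, pick_ticket.
Closure: {address_valid, backorder, hazmat_flag, insured, notify_customer, order_received, pick_ticket, shipped, split_shipment, stock_low} — 10 facts.

10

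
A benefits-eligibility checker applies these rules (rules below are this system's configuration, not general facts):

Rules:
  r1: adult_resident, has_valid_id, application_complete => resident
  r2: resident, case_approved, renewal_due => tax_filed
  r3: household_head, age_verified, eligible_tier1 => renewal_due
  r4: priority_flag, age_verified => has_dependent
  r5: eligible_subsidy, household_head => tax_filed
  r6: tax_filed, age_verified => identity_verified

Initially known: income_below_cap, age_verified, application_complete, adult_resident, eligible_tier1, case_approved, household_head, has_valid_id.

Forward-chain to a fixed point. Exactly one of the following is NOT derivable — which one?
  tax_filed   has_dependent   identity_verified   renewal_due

Round 1: r1 [adult_resident, has_valid_id, application_complete => resident]; r3 [household_head, age_verified, eligible_tier1 => renewal_due]. New: resident, renewal_due.
Round 2: r2 [resident, case_approved, renewal_due => tax_filed]. New: tax_filed.
Round 3: r6 [tax_filed, age_verified => identity_verified]. New: identity_verified.
Derived: renewal_due (round 1), identity_verified (round 3), tax_filed (round 2). has_dependent never appears in any round.

has_dependent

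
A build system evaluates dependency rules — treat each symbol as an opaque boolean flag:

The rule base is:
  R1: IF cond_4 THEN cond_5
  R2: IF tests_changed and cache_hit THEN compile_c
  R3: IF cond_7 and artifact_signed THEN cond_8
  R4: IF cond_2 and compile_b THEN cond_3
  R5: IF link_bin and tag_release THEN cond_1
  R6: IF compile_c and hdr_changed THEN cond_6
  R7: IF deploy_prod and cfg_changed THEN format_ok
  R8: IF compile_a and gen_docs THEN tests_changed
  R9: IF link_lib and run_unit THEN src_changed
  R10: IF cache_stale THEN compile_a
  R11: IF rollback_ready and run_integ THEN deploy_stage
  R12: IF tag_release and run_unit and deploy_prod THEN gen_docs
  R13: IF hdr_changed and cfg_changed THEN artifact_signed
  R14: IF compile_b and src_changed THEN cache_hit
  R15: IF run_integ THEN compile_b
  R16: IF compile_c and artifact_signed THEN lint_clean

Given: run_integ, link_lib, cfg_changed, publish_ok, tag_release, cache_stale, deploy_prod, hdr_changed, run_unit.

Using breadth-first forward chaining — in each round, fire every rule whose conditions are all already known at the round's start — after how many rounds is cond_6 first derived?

4

Round 1 fires R7, R9, R10, R12, R13, R15, giving format_ok, src_changed, compile_a, gen_docs, artifact_signed, compile_b.
Round 2 fires R8, R14, giving tests_changed, cache_hit.
Round 3 fires R2, giving compile_c.
Round 4 fires R6, R16, giving cond_6, lint_clean.
cond_6 first appears in round 4.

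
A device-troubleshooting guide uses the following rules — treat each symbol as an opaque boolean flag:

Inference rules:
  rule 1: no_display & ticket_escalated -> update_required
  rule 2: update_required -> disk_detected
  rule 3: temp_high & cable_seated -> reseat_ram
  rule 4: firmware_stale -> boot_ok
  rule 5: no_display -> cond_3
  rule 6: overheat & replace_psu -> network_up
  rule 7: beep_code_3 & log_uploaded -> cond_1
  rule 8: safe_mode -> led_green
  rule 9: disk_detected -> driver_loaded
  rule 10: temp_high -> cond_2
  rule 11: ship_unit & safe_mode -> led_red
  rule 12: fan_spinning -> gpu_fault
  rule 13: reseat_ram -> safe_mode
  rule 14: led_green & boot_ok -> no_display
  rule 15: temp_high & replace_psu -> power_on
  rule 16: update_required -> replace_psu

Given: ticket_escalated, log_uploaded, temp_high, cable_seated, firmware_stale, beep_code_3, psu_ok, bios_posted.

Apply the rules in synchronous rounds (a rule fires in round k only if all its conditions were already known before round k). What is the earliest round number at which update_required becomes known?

5

Round 1 fires rule 3, rule 4, rule 7, rule 10, giving reseat_ram, boot_ok, cond_1, cond_2.
Round 2 fires rule 13, giving safe_mode.
Round 3 fires rule 8, giving led_green.
Round 4 fires rule 14, giving no_display.
Round 5 fires rule 1, rule 5, giving update_required, cond_3.
update_required first appears in round 5.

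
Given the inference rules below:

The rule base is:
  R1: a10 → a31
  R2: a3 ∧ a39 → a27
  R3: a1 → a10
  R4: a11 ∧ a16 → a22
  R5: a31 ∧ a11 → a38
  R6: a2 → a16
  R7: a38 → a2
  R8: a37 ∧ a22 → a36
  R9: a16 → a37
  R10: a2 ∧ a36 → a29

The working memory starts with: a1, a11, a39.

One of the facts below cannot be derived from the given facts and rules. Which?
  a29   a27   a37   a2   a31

Round 1 fires R3, giving a10.
Round 2 fires R1, giving a31.
Round 3 fires R5, giving a38.
Round 4 fires R7, giving a2.
Round 5 fires R6, giving a16.
Round 6 fires R4, R9, giving a22, a37.
Round 7 fires R8, giving a36.
Round 8 fires R10, giving a29.
Derived: a29 (round 8), a2 (round 4), a31 (round 2), a37 (round 6). a27 never appears in any round.

a27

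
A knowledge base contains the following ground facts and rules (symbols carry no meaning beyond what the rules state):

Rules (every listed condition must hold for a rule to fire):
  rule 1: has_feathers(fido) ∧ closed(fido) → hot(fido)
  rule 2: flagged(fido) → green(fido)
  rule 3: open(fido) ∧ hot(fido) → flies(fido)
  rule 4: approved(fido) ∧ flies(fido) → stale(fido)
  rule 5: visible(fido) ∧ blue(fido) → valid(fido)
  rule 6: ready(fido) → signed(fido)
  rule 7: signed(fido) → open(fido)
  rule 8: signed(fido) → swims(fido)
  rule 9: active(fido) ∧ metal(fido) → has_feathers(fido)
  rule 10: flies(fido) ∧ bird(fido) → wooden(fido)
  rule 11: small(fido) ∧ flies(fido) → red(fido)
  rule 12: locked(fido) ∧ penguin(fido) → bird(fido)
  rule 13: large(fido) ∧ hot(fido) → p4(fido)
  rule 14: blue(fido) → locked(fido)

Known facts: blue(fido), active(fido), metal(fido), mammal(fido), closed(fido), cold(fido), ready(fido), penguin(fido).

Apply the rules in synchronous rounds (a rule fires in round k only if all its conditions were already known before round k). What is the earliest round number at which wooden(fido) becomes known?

Round 1: rule 6 [ready(fido) → signed(fido)]; rule 9 [active(fido) ∧ metal(fido) → has_feathers(fido)]; rule 14 [blue(fido) → locked(fido)]. Adds signed(fido), has_feathers(fido), locked(fido).
Round 2: rule 1 [has_feathers(fido) ∧ closed(fido) → hot(fido)]; rule 7 [signed(fido) → open(fido)]; rule 8 [signed(fido) → swims(fido)]; rule 12 [locked(fido) ∧ penguin(fido) → bird(fido)]. Adds hot(fido), open(fido), swims(fido), bird(fido).
Round 3: rule 3 [open(fido) ∧ hot(fido) → flies(fido)]. Adds flies(fido).
Round 4: rule 10 [flies(fido) ∧ bird(fido) → wooden(fido)]. Adds wooden(fido).
wooden(fido) first appears in round 4.

4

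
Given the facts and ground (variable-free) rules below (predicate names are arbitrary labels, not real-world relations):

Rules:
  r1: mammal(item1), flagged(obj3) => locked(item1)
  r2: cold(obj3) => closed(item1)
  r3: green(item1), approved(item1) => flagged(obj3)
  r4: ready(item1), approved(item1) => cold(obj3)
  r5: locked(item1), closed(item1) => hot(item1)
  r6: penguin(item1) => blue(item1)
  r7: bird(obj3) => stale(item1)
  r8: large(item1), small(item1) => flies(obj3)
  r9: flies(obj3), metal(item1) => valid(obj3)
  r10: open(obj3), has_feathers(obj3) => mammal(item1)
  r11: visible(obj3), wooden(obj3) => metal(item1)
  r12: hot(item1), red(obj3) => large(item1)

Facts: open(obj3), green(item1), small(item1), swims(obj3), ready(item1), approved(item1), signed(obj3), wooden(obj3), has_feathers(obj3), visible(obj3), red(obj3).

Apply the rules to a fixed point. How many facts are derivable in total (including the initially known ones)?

21

Round 1 — r3, r4, r10, r11, derive flagged(obj3), cold(obj3), mammal(item1), metal(item1).
Round 2 — r1, r2, derive locked(item1), closed(item1).
Round 3 — r5, derive hot(item1).
Round 4 — r12, derive large(item1).
Round 5 — r8, derive flies(obj3).
Round 6 — r9, derive valid(obj3).
Closure: {approved(item1), closed(item1), cold(obj3), flagged(obj3), flies(obj3), green(item1), has_feathers(obj3), hot(item1), large(item1), locked(item1), mammal(item1), metal(item1), open(obj3), ready(item1), red(obj3), signed(obj3), small(item1), swims(obj3), valid(obj3), visible(obj3), wooden(obj3)} — 21 facts.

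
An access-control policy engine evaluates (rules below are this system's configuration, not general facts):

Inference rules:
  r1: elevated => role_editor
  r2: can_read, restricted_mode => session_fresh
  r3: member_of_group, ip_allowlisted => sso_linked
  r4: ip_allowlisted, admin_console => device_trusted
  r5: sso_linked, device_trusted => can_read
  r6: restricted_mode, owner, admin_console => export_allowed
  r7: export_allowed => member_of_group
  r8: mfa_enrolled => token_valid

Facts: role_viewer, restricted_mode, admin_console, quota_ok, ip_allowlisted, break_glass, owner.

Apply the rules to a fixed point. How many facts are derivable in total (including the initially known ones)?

13

[1] r4 [ip_allowlisted, admin_console => device_trusted]; r6 [restricted_mode, owner, admin_console => export_allowed]. ⇒ new: device_trusted, export_allowed.
[2] r7 [export_allowed => member_of_group]. ⇒ new: member_of_group.
[3] r3 [member_of_group, ip_allowlisted => sso_linked]. ⇒ new: sso_linked.
[4] r5 [sso_linked, device_trusted => can_read]. ⇒ new: can_read.
[5] r2 [can_read, restricted_mode => session_fresh]. ⇒ new: session_fresh.
Closure: {admin_console, break_glass, can_read, device_trusted, export_allowed, ip_allowlisted, member_of_group, owner, quota_ok, restricted_mode, role_viewer, session_fresh, sso_linked} — 13 facts.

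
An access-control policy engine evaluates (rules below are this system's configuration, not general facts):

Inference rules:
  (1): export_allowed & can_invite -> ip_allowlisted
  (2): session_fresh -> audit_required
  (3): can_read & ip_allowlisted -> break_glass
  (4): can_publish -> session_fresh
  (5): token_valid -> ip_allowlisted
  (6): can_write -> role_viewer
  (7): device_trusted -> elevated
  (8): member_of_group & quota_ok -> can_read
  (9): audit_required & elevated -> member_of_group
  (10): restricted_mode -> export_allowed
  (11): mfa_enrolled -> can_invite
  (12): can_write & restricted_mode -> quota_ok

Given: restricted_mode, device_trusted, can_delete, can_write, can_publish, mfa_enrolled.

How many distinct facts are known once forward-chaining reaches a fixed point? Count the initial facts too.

17

Round 1 fires (4), (6), (7), (10), (11), (12), giving session_fresh, role_viewer, elevated, export_allowed, can_invite, quota_ok.
Round 2 fires (1), (2), giving ip_allowlisted, audit_required.
Round 3 fires (9), giving member_of_group.
Round 4 fires (8), giving can_read.
Round 5 fires (3), giving break_glass.
Closure: {audit_required, break_glass, can_delete, can_invite, can_publish, can_read, can_write, device_trusted, elevated, export_allowed, ip_allowlisted, member_of_group, mfa_enrolled, quota_ok, restricted_mode, role_viewer, session_fresh} — 17 facts.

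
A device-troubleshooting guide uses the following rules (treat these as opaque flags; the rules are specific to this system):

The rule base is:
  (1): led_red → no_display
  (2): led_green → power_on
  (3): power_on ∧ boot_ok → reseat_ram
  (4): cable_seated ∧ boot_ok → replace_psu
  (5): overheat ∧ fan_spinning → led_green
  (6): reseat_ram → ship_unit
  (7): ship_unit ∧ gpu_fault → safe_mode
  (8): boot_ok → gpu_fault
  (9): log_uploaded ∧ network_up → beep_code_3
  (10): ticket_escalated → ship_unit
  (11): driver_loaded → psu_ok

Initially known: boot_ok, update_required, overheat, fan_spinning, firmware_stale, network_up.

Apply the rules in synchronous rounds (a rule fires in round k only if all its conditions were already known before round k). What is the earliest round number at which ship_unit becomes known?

Round 1 fires (5), (8), giving led_green, gpu_fault.
Round 2 fires (2), giving power_on.
Round 3 fires (3), giving reseat_ram.
Round 4 fires (6), giving ship_unit.
ship_unit first appears in round 4.

4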